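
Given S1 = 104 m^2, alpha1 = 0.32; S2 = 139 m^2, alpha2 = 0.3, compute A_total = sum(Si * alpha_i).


104 * 0.32 = 33.28
139 * 0.3 = 41.7
A_total = 33.28 + 41.7 = 74.98 m^2


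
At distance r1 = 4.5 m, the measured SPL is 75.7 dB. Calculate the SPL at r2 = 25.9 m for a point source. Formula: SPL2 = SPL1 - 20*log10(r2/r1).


r2/r1 = 25.9/4.5 = 5.75556
Correction = 20*log10(5.75556) = 15.2018 dB
SPL2 = 75.7 - 15.2018 = 60.498 dB


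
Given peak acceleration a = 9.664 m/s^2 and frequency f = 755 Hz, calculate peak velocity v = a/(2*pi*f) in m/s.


omega = 2*pi*f = 2*pi*755 = 4743.8 rad/s
v = a / omega = 9.664 / 4743.8 = 0.0020372 m/s


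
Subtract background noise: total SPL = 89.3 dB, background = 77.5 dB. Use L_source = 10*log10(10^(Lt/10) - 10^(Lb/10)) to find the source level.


10^(89.3/10) = 8.51138e+08
10^(77.5/10) = 5.62341e+07
Difference = 8.51138e+08 - 5.62341e+07 = 7.94904e+08
L_source = 10*log10(7.94904e+08) = 89.003 dB


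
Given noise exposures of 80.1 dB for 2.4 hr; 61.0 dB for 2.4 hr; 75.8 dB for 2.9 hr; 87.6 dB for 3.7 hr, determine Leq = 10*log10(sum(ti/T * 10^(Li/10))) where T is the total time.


T_total = 2.4 + 2.4 + 2.9 + 3.7 = 11.4 hr
(2.4/11.4) * 10^(80.1/10) = 2.1543e+07
(2.4/11.4) * 10^(61.0/10) = 265037
(2.9/11.4) * 10^(75.8/10) = 9.67148e+06
(3.7/11.4) * 10^(87.6/10) = 1.86766e+08
Sum = 2.1543e+07 + 265037 + 9.67148e+06 + 1.86766e+08 = 2.18246e+08
Leq = 10*log10(2.18246e+08) = 83.389 dB


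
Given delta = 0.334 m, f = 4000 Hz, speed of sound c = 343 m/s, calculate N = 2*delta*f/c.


N = 2*delta*f/c = 2*delta/lambda, where lambda = c/f
lambda = 343 / 4000 = 0.08575 m
N = 2 * 0.334 / 0.08575 = 7.7901


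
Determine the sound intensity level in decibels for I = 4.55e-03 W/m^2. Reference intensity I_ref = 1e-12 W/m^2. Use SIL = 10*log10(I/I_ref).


I / I_ref = 4.55e-03 / 1e-12 = 4.55e+09
SIL = 10 * log10(4.55e+09) = 96.58 dB


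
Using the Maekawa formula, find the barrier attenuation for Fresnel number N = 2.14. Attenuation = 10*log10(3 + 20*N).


3 + 20*N = 3 + 20*2.14 = 45.8
Att = 10*log10(45.8) = 16.609 dB


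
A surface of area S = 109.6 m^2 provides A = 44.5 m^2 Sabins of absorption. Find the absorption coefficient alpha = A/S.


Absorption coefficient = absorbed power / incident power
alpha = A / S = 44.5 / 109.6 = 0.40602


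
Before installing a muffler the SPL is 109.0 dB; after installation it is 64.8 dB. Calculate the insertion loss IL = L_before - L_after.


Insertion loss = SPL without muffler - SPL with muffler
IL = 109.0 - 64.8 = 44.2 dB


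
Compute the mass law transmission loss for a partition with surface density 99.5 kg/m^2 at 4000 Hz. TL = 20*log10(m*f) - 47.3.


m * f = 99.5 * 4000 = 398000
20*log10(398000) = 111.998 dB
TL = 111.998 - 47.3 = 64.698 dB


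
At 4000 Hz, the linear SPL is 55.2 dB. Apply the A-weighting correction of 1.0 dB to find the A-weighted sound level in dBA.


A-weighting table: 4000 Hz -> 1.0 dB correction
SPL_A = SPL + correction = 55.2 + (1.0) = 56.2 dBA


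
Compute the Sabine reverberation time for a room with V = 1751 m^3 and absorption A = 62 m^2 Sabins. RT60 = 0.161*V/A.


RT60 = 0.161 * 1751 / 62 = 4.547 s


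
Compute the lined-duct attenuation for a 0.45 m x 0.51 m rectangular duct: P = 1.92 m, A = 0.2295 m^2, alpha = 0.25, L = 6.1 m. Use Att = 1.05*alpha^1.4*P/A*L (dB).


alpha^1.4 = 0.25^1.4 = 0.143587
Attenuation rate = 1.05 * alpha^1.4 * P / A
= 1.05 * 0.143587 * 1.92 / 0.2295 = 1.26131 dB/m
Total Att = 1.26131 * 6.1 = 7.694 dB


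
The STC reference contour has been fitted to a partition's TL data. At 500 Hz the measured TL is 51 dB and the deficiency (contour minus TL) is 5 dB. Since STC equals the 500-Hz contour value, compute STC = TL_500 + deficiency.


By ASTM E413, STC = value of the fitted reference contour at 500 Hz.
Contour value at 500 Hz = TL_500 + deficiency = 51 + 5 = 56
STC = 56


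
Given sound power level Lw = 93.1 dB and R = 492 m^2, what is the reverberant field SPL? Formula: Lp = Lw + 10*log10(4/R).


4/R = 4/492 = 0.00813008
Lp = 93.1 + 10*log10(0.00813008) = 72.201 dB


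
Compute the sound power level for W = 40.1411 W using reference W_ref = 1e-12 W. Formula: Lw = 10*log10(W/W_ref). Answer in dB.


W / W_ref = 40.1411 / 1e-12 = 4.01411e+13
Lw = 10 * log10(4.01411e+13) = 136.04 dB


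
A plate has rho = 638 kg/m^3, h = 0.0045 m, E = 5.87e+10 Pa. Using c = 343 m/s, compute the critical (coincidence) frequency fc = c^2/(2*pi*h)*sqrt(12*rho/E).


12*rho/E = 12*638/5.87e+10 = 1.30426e-07
sqrt(12*rho/E) = sqrt(1.30426e-07) = 0.000361145
c^2/(2*pi*h) = 343^2/(2*pi*0.0045) = 4.16098e+06
fc = 4.16098e+06 * 0.000361145 = 1502.7 Hz


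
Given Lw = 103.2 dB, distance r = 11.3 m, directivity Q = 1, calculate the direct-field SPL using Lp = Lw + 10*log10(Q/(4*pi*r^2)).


4*pi*r^2 = 4*pi*11.3^2 = 1604.6 m^2
Q / (4*pi*r^2) = 1 / 1604.6 = 0.000623208
Lp = 103.2 + 10*log10(0.000623208) = 71.146 dB


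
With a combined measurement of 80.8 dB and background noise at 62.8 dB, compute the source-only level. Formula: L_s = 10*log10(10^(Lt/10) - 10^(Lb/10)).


10^(80.8/10) = 1.20226e+08
10^(62.8/10) = 1.90546e+06
Difference = 1.20226e+08 - 1.90546e+06 = 1.18321e+08
L_source = 10*log10(1.18321e+08) = 80.731 dB


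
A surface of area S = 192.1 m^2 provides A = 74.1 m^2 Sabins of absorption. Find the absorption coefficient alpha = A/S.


Absorption coefficient = absorbed power / incident power
alpha = A / S = 74.1 / 192.1 = 0.38574


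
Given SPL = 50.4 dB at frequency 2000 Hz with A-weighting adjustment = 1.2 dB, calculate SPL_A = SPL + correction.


A-weighting table: 2000 Hz -> 1.2 dB correction
SPL_A = SPL + correction = 50.4 + (1.2) = 51.6 dBA


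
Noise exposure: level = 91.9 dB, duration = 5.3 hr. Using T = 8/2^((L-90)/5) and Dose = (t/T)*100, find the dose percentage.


T_allowed = 8 / 2^((91.9 - 90)/5) = 6.1475 hr
Dose = 5.3 / 6.1475 * 100 = 86.214 %


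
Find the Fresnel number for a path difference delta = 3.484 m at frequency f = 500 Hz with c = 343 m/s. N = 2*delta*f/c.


N = 2*delta*f/c = 2*delta/lambda, where lambda = c/f
lambda = 343 / 500 = 0.686 m
N = 2 * 3.484 / 0.686 = 10.157


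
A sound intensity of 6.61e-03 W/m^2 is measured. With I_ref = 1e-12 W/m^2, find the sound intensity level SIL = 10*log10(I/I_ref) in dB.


I / I_ref = 6.61e-03 / 1e-12 = 6.61e+09
SIL = 10 * log10(6.61e+09) = 98.202 dB


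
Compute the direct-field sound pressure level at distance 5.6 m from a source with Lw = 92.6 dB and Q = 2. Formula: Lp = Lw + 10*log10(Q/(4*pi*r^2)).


4*pi*r^2 = 4*pi*5.6^2 = 394.081 m^2
Q / (4*pi*r^2) = 2 / 394.081 = 0.0050751
Lp = 92.6 + 10*log10(0.0050751) = 69.654 dB


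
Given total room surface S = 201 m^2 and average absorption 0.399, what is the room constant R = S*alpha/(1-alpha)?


R = 201 * 0.399 / (1 - 0.399) = 133.44 m^2


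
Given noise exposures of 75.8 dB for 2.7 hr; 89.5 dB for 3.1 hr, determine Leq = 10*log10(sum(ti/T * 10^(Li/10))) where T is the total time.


T_total = 2.7 + 3.1 = 5.8 hr
(2.7/5.8) * 10^(75.8/10) = 1.76985e+07
(3.1/5.8) * 10^(89.5/10) = 4.76358e+08
Sum = 1.76985e+07 + 4.76358e+08 = 4.94056e+08
Leq = 10*log10(4.94056e+08) = 86.938 dB


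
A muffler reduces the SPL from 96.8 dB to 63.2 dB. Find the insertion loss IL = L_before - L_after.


Insertion loss = SPL without muffler - SPL with muffler
IL = 96.8 - 63.2 = 33.6 dB


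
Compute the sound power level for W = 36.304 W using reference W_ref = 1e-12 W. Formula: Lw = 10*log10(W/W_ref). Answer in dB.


W / W_ref = 36.304 / 1e-12 = 3.6304e+13
Lw = 10 * log10(3.6304e+13) = 135.6 dB


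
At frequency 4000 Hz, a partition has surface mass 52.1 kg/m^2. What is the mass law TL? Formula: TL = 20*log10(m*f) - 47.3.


m * f = 52.1 * 4000 = 208400
20*log10(208400) = 106.378 dB
TL = 106.378 - 47.3 = 59.078 dB


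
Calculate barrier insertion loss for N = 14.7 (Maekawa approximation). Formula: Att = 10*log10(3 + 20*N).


3 + 20*N = 3 + 20*14.7 = 297
Att = 10*log10(297) = 24.728 dB


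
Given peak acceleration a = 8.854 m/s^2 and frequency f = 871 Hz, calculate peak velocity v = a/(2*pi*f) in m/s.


omega = 2*pi*f = 2*pi*871 = 5472.65 rad/s
v = a / omega = 8.854 / 5472.65 = 0.0016179 m/s


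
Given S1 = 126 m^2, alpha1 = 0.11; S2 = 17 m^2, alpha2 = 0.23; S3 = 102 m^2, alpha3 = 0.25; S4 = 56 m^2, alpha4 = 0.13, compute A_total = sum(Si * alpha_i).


126 * 0.11 = 13.86
17 * 0.23 = 3.91
102 * 0.25 = 25.5
56 * 0.13 = 7.28
A_total = 13.86 + 3.91 + 25.5 + 7.28 = 50.55 m^2


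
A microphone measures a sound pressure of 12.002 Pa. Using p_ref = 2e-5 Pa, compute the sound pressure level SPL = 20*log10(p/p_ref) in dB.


p / p_ref = 12.002 / 2e-5 = 600100
SPL = 20 * log10(600100) = 115.56 dB


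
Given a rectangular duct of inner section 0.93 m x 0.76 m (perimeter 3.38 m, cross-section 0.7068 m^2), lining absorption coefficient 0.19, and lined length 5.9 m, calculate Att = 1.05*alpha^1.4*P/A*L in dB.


alpha^1.4 = 0.19^1.4 = 0.0977811
Attenuation rate = 1.05 * alpha^1.4 * P / A
= 1.05 * 0.0977811 * 3.38 / 0.7068 = 0.490981 dB/m
Total Att = 0.490981 * 5.9 = 2.8968 dB


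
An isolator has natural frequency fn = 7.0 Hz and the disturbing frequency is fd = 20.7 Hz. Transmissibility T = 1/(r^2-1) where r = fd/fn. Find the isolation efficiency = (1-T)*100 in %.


r = 20.7 / 7.0 = 2.95714
r^2 - 1 = 2.95714^2 - 1 = 7.74468
T = 1/7.74468 = 0.129121
Efficiency = (1 - 0.129121)*100 = 87.088 %


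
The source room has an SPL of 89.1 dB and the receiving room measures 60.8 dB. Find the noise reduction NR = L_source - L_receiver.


NR = L_source - L_receiver (difference between source and receiving room levels)
NR = 89.1 - 60.8 = 28.3 dB


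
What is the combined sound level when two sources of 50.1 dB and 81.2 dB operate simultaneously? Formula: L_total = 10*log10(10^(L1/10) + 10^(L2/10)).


10^(50.1/10) = 102329
10^(81.2/10) = 1.31826e+08
Sum = 102329 + 1.31826e+08 = 1.31928e+08
L_total = 10*log10(1.31928e+08) = 81.203 dB


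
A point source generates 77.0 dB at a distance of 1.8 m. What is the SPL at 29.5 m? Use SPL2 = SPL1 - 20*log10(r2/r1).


r2/r1 = 29.5/1.8 = 16.3889
Correction = 20*log10(16.3889) = 24.291 dB
SPL2 = 77.0 - 24.291 = 52.709 dB


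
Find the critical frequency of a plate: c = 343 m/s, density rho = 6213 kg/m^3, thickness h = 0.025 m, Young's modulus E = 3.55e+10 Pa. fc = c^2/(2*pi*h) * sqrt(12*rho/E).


12*rho/E = 12*6213/3.55e+10 = 2.10017e-06
sqrt(12*rho/E) = sqrt(2.10017e-06) = 0.0014492
c^2/(2*pi*h) = 343^2/(2*pi*0.025) = 748977
fc = 748977 * 0.0014492 = 1085.4 Hz


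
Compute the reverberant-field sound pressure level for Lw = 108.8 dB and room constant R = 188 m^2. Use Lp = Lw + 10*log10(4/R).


4/R = 4/188 = 0.0212766
Lp = 108.8 + 10*log10(0.0212766) = 92.079 dB


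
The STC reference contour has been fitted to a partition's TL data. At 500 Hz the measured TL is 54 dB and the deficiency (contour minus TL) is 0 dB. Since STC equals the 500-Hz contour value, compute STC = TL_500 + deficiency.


By ASTM E413, STC = value of the fitted reference contour at 500 Hz.
Contour value at 500 Hz = TL_500 + deficiency = 54 + 0 = 54
STC = 54


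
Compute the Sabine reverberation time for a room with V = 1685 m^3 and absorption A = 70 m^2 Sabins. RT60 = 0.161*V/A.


RT60 = 0.161 * 1685 / 70 = 3.8755 s


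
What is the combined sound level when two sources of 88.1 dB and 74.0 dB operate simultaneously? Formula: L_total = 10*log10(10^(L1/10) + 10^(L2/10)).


10^(88.1/10) = 6.45654e+08
10^(74.0/10) = 2.51189e+07
Sum = 6.45654e+08 + 2.51189e+07 = 6.70773e+08
L_total = 10*log10(6.70773e+08) = 88.266 dB


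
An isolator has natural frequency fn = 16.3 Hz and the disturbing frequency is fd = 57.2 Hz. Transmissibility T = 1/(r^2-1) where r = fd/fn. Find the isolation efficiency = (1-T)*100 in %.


r = 57.2 / 16.3 = 3.5092
r^2 - 1 = 3.5092^2 - 1 = 11.3145
T = 1/11.3145 = 0.0883822
Efficiency = (1 - 0.0883822)*100 = 91.162 %


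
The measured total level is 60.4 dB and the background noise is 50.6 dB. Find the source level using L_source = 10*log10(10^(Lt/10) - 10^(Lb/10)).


10^(60.4/10) = 1.09648e+06
10^(50.6/10) = 114815
Difference = 1.09648e+06 - 114815 = 981665
L_source = 10*log10(981665) = 59.92 dB


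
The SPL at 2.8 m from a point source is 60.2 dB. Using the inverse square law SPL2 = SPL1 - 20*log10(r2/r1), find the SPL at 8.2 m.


r2/r1 = 8.2/2.8 = 2.92857
Correction = 20*log10(2.92857) = 9.33311 dB
SPL2 = 60.2 - 9.33311 = 50.867 dB


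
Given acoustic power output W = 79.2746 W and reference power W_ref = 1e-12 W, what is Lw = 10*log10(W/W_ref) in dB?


W / W_ref = 79.2746 / 1e-12 = 7.92746e+13
Lw = 10 * log10(7.92746e+13) = 138.99 dB


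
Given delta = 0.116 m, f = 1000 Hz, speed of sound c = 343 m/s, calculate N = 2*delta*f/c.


N = 2*delta*f/c = 2*delta/lambda, where lambda = c/f
lambda = 343 / 1000 = 0.343 m
N = 2 * 0.116 / 0.343 = 0.67638


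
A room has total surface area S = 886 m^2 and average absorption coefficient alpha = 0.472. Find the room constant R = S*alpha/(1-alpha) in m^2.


R = 886 * 0.472 / (1 - 0.472) = 792.03 m^2


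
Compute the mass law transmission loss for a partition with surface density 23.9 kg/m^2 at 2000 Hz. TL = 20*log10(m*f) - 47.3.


m * f = 23.9 * 2000 = 47800
20*log10(47800) = 93.5886 dB
TL = 93.5886 - 47.3 = 46.289 dB


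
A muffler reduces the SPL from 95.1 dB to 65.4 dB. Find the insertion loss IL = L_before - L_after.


Insertion loss = SPL without muffler - SPL with muffler
IL = 95.1 - 65.4 = 29.7 dB


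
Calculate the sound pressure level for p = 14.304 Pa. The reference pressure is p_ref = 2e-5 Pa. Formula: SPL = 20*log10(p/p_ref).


p / p_ref = 14.304 / 2e-5 = 715200
SPL = 20 * log10(715200) = 117.09 dB


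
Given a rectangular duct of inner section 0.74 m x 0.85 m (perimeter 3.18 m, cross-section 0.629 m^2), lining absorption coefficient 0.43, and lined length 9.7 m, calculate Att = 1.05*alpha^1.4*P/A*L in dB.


alpha^1.4 = 0.43^1.4 = 0.3068
Attenuation rate = 1.05 * alpha^1.4 * P / A
= 1.05 * 0.3068 * 3.18 / 0.629 = 1.62863 dB/m
Total Att = 1.62863 * 9.7 = 15.798 dB


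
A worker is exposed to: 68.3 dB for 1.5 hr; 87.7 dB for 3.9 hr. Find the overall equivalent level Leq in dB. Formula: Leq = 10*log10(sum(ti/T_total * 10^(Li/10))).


T_total = 1.5 + 3.9 = 5.4 hr
(1.5/5.4) * 10^(68.3/10) = 1.87801e+06
(3.9/5.4) * 10^(87.7/10) = 4.25276e+08
Sum = 1.87801e+06 + 4.25276e+08 = 4.27154e+08
Leq = 10*log10(4.27154e+08) = 86.306 dB


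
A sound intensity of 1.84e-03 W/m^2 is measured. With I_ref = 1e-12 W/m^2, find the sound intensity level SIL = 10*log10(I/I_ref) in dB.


I / I_ref = 1.84e-03 / 1e-12 = 1.84e+09
SIL = 10 * log10(1.84e+09) = 92.648 dB


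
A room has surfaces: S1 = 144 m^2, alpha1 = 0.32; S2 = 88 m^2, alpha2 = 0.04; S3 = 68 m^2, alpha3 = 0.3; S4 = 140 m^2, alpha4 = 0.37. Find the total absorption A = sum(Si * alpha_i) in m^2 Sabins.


144 * 0.32 = 46.08
88 * 0.04 = 3.52
68 * 0.3 = 20.4
140 * 0.37 = 51.8
A_total = 46.08 + 3.52 + 20.4 + 51.8 = 121.8 m^2


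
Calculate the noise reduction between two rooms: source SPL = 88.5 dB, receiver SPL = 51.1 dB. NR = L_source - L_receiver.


NR = L_source - L_receiver (difference between source and receiving room levels)
NR = 88.5 - 51.1 = 37.4 dB


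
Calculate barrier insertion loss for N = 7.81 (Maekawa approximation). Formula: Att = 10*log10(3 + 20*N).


3 + 20*N = 3 + 20*7.81 = 159.2
Att = 10*log10(159.2) = 22.019 dB


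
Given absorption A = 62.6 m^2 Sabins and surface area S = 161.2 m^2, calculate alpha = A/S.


Absorption coefficient = absorbed power / incident power
alpha = A / S = 62.6 / 161.2 = 0.38834


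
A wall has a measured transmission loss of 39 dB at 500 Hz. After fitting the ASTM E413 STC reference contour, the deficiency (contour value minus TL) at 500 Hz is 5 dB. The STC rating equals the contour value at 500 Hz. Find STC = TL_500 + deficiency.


By ASTM E413, STC = value of the fitted reference contour at 500 Hz.
Contour value at 500 Hz = TL_500 + deficiency = 39 + 5 = 44
STC = 44


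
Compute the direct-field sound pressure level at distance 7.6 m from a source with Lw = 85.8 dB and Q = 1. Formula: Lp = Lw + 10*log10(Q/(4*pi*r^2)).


4*pi*r^2 = 4*pi*7.6^2 = 725.834 m^2
Q / (4*pi*r^2) = 1 / 725.834 = 0.00137773
Lp = 85.8 + 10*log10(0.00137773) = 57.192 dB


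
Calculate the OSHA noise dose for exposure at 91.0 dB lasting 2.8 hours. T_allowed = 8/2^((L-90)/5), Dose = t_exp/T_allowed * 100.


T_allowed = 8 / 2^((91.0 - 90)/5) = 6.9644 hr
Dose = 2.8 / 6.9644 * 100 = 40.204 %


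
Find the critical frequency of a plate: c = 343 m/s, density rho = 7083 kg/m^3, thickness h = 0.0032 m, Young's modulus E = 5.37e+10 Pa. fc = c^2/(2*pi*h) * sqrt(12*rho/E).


12*rho/E = 12*7083/5.37e+10 = 1.58279e-06
sqrt(12*rho/E) = sqrt(1.58279e-06) = 0.00125809
c^2/(2*pi*h) = 343^2/(2*pi*0.0032) = 5.85138e+06
fc = 5.85138e+06 * 0.00125809 = 7361.6 Hz


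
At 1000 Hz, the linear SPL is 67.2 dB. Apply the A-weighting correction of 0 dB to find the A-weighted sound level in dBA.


A-weighting table: 1000 Hz -> 0 dB correction
SPL_A = SPL + correction = 67.2 + (0) = 67.2 dBA


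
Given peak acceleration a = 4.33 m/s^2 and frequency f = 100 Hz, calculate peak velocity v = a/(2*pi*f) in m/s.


omega = 2*pi*f = 2*pi*100 = 628.319 rad/s
v = a / omega = 4.33 / 628.319 = 0.0068914 m/s


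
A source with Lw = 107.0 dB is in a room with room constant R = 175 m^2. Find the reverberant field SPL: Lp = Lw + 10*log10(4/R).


4/R = 4/175 = 0.0228571
Lp = 107.0 + 10*log10(0.0228571) = 90.59 dB


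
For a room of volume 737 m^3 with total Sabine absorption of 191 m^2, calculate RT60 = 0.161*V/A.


RT60 = 0.161 * 737 / 191 = 0.62124 s


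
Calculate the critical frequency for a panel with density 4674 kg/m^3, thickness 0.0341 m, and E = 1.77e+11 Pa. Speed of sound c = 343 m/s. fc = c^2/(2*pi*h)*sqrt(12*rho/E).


12*rho/E = 12*4674/1.77e+11 = 3.16881e-07
sqrt(12*rho/E) = sqrt(3.16881e-07) = 0.000562922
c^2/(2*pi*h) = 343^2/(2*pi*0.0341) = 549103
fc = 549103 * 0.000562922 = 309.1 Hz


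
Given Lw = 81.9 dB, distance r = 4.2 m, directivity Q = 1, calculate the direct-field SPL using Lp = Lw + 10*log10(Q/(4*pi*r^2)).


4*pi*r^2 = 4*pi*4.2^2 = 221.671 m^2
Q / (4*pi*r^2) = 1 / 221.671 = 0.00451119
Lp = 81.9 + 10*log10(0.00451119) = 58.443 dB


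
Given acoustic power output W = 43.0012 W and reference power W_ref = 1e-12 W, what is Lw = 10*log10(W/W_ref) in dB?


W / W_ref = 43.0012 / 1e-12 = 4.30012e+13
Lw = 10 * log10(4.30012e+13) = 136.33 dB


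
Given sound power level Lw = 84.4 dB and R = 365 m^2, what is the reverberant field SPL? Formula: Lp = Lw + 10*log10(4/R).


4/R = 4/365 = 0.0109589
Lp = 84.4 + 10*log10(0.0109589) = 64.798 dB


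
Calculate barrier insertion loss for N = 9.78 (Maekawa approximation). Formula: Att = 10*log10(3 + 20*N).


3 + 20*N = 3 + 20*9.78 = 198.6
Att = 10*log10(198.6) = 22.98 dB


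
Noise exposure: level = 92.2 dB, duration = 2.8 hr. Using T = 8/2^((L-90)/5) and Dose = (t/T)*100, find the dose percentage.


T_allowed = 8 / 2^((92.2 - 90)/5) = 5.89708 hr
Dose = 2.8 / 5.89708 * 100 = 47.481 %


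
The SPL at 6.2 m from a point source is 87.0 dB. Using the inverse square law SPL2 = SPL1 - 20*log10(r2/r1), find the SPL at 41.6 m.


r2/r1 = 41.6/6.2 = 6.70968
Correction = 20*log10(6.70968) = 16.534 dB
SPL2 = 87.0 - 16.534 = 70.466 dB


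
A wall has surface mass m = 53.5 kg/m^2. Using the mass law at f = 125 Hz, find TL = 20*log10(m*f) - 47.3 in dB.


m * f = 53.5 * 125 = 6687.5
20*log10(6687.5) = 76.5053 dB
TL = 76.5053 - 47.3 = 29.205 dB


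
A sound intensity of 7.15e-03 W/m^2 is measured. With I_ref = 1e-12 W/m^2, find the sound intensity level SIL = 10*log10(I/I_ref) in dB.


I / I_ref = 7.15e-03 / 1e-12 = 7.15e+09
SIL = 10 * log10(7.15e+09) = 98.543 dB


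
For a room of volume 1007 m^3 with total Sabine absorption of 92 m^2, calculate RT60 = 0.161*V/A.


RT60 = 0.161 * 1007 / 92 = 1.7623 s


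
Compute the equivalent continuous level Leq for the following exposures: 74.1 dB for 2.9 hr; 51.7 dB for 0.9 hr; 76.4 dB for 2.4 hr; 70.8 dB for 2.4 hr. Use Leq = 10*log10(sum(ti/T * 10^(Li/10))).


T_total = 2.9 + 0.9 + 2.4 + 2.4 = 8.6 hr
(2.9/8.6) * 10^(74.1/10) = 8.66761e+06
(0.9/8.6) * 10^(51.7/10) = 15479
(2.4/8.6) * 10^(76.4/10) = 1.21818e+07
(2.4/8.6) * 10^(70.8/10) = 3.35516e+06
Sum = 8.66761e+06 + 15479 + 1.21818e+07 + 3.35516e+06 = 2.422e+07
Leq = 10*log10(2.422e+07) = 73.842 dB


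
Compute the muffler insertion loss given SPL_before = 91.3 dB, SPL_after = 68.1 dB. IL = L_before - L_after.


Insertion loss = SPL without muffler - SPL with muffler
IL = 91.3 - 68.1 = 23.2 dB


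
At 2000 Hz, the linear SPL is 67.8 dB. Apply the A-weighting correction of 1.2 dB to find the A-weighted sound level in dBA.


A-weighting table: 2000 Hz -> 1.2 dB correction
SPL_A = SPL + correction = 67.8 + (1.2) = 69 dBA


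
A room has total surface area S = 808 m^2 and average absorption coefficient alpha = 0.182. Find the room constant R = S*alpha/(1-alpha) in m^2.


R = 808 * 0.182 / (1 - 0.182) = 179.78 m^2


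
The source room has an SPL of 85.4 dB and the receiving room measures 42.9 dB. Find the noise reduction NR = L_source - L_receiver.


NR = L_source - L_receiver (difference between source and receiving room levels)
NR = 85.4 - 42.9 = 42.5 dB


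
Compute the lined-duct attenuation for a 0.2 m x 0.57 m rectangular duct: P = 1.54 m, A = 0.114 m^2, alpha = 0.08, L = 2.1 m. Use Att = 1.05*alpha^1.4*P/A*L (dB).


alpha^1.4 = 0.08^1.4 = 0.029129
Attenuation rate = 1.05 * alpha^1.4 * P / A
= 1.05 * 0.029129 * 1.54 / 0.114 = 0.413172 dB/m
Total Att = 0.413172 * 2.1 = 0.86766 dB


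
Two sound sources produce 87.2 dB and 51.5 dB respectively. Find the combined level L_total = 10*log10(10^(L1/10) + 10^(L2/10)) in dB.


10^(87.2/10) = 5.24807e+08
10^(51.5/10) = 141254
Sum = 5.24807e+08 + 141254 = 5.24948e+08
L_total = 10*log10(5.24948e+08) = 87.201 dB


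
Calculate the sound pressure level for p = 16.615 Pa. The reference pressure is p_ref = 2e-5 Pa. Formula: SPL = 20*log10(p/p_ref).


p / p_ref = 16.615 / 2e-5 = 830750
SPL = 20 * log10(830750) = 118.39 dB


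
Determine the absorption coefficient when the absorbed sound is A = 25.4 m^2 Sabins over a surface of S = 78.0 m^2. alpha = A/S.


Absorption coefficient = absorbed power / incident power
alpha = A / S = 25.4 / 78.0 = 0.32564


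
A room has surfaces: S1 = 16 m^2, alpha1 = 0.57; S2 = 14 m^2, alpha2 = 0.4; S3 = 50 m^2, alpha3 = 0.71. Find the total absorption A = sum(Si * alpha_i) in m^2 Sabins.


16 * 0.57 = 9.12
14 * 0.4 = 5.6
50 * 0.71 = 35.5
A_total = 9.12 + 5.6 + 35.5 = 50.22 m^2


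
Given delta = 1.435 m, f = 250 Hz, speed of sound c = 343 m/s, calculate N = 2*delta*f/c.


N = 2*delta*f/c = 2*delta/lambda, where lambda = c/f
lambda = 343 / 250 = 1.372 m
N = 2 * 1.435 / 1.372 = 2.0918


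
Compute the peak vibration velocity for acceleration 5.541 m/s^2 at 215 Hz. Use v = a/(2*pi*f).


omega = 2*pi*f = 2*pi*215 = 1350.88 rad/s
v = a / omega = 5.541 / 1350.88 = 0.0041018 m/s


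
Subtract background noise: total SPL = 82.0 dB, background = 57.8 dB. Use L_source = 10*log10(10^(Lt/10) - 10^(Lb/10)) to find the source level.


10^(82.0/10) = 1.58489e+08
10^(57.8/10) = 602560
Difference = 1.58489e+08 - 602560 = 1.57886e+08
L_source = 10*log10(1.57886e+08) = 81.983 dB


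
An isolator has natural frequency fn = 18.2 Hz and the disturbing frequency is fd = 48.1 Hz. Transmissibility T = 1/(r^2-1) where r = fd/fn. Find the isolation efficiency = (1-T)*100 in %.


r = 48.1 / 18.2 = 2.64286
r^2 - 1 = 2.64286^2 - 1 = 5.98471
T = 1/5.98471 = 0.167092
Efficiency = (1 - 0.167092)*100 = 83.291 %


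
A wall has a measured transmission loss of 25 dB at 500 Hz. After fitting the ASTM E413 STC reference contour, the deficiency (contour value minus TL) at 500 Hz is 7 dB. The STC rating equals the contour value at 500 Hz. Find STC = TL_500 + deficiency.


By ASTM E413, STC = value of the fitted reference contour at 500 Hz.
Contour value at 500 Hz = TL_500 + deficiency = 25 + 7 = 32
STC = 32


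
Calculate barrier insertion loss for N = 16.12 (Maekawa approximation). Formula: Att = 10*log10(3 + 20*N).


3 + 20*N = 3 + 20*16.12 = 325.4
Att = 10*log10(325.4) = 25.124 dB


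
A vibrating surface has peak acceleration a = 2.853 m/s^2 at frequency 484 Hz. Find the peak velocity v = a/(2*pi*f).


omega = 2*pi*f = 2*pi*484 = 3041.06 rad/s
v = a / omega = 2.853 / 3041.06 = 0.00093816 m/s


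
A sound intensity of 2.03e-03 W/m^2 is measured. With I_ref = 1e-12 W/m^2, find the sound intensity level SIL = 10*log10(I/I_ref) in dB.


I / I_ref = 2.03e-03 / 1e-12 = 2.03e+09
SIL = 10 * log10(2.03e+09) = 93.075 dB


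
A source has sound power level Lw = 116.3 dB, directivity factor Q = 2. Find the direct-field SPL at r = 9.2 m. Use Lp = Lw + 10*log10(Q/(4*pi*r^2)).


4*pi*r^2 = 4*pi*9.2^2 = 1063.62 m^2
Q / (4*pi*r^2) = 2 / 1063.62 = 0.00188037
Lp = 116.3 + 10*log10(0.00188037) = 89.042 dB


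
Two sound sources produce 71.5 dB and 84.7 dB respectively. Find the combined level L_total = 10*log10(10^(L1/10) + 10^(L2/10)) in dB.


10^(71.5/10) = 1.41254e+07
10^(84.7/10) = 2.95121e+08
Sum = 1.41254e+07 + 2.95121e+08 = 3.09246e+08
L_total = 10*log10(3.09246e+08) = 84.903 dB


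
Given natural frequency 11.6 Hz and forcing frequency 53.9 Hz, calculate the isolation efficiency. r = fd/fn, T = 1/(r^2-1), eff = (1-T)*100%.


r = 53.9 / 11.6 = 4.64655
r^2 - 1 = 4.64655^2 - 1 = 20.5904
T = 1/20.5904 = 0.0485663
Efficiency = (1 - 0.0485663)*100 = 95.143 %


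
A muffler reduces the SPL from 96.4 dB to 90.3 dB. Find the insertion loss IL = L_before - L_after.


Insertion loss = SPL without muffler - SPL with muffler
IL = 96.4 - 90.3 = 6.1 dB


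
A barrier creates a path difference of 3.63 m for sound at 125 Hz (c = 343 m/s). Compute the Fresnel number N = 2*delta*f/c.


N = 2*delta*f/c = 2*delta/lambda, where lambda = c/f
lambda = 343 / 125 = 2.744 m
N = 2 * 3.63 / 2.744 = 2.6458


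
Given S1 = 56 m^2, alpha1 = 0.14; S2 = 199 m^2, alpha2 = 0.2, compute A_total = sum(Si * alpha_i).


56 * 0.14 = 7.84
199 * 0.2 = 39.8
A_total = 7.84 + 39.8 = 47.64 m^2


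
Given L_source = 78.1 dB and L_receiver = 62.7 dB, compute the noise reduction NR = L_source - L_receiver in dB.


NR = L_source - L_receiver (difference between source and receiving room levels)
NR = 78.1 - 62.7 = 15.4 dB


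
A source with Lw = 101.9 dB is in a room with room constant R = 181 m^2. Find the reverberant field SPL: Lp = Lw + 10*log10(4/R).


4/R = 4/181 = 0.0220994
Lp = 101.9 + 10*log10(0.0220994) = 85.344 dB


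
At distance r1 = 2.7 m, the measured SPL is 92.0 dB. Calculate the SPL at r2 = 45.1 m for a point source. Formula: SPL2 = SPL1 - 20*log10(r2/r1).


r2/r1 = 45.1/2.7 = 16.7037
Correction = 20*log10(16.7037) = 24.4563 dB
SPL2 = 92.0 - 24.4563 = 67.544 dB


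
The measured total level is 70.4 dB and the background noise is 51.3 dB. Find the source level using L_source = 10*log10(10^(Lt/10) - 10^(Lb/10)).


10^(70.4/10) = 1.09648e+07
10^(51.3/10) = 134896
Difference = 1.09648e+07 - 134896 = 1.08299e+07
L_source = 10*log10(1.08299e+07) = 70.346 dB


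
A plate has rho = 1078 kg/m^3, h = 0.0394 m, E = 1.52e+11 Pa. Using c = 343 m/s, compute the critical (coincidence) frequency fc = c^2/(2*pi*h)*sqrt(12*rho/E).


12*rho/E = 12*1078/1.52e+11 = 8.51053e-08
sqrt(12*rho/E) = sqrt(8.51053e-08) = 0.000291728
c^2/(2*pi*h) = 343^2/(2*pi*0.0394) = 475239
fc = 475239 * 0.000291728 = 138.64 Hz


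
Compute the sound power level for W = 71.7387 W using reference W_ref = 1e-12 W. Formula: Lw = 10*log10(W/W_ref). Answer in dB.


W / W_ref = 71.7387 / 1e-12 = 7.17387e+13
Lw = 10 * log10(7.17387e+13) = 138.56 dB


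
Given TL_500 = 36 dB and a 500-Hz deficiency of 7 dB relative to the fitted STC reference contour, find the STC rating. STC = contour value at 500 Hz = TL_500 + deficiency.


By ASTM E413, STC = value of the fitted reference contour at 500 Hz.
Contour value at 500 Hz = TL_500 + deficiency = 36 + 7 = 43
STC = 43


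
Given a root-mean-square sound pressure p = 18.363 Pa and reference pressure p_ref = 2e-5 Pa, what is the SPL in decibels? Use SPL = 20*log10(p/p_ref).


p / p_ref = 18.363 / 2e-5 = 918150
SPL = 20 * log10(918150) = 119.26 dB


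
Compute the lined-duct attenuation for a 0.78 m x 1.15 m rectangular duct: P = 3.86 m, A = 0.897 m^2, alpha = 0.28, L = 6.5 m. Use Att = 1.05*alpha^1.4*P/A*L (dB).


alpha^1.4 = 0.28^1.4 = 0.168276
Attenuation rate = 1.05 * alpha^1.4 * P / A
= 1.05 * 0.168276 * 3.86 / 0.897 = 0.760337 dB/m
Total Att = 0.760337 * 6.5 = 4.9422 dB


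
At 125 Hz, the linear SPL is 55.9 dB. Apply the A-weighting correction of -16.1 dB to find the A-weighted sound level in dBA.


A-weighting table: 125 Hz -> -16.1 dB correction
SPL_A = SPL + correction = 55.9 + (-16.1) = 39.8 dBA


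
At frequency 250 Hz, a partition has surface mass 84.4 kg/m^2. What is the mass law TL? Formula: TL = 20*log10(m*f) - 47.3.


m * f = 84.4 * 250 = 21100
20*log10(21100) = 86.4856 dB
TL = 86.4856 - 47.3 = 39.186 dB


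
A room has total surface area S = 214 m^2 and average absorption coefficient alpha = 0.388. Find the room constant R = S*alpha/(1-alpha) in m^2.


R = 214 * 0.388 / (1 - 0.388) = 135.67 m^2


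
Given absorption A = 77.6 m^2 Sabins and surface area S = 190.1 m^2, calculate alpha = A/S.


Absorption coefficient = absorbed power / incident power
alpha = A / S = 77.6 / 190.1 = 0.40821


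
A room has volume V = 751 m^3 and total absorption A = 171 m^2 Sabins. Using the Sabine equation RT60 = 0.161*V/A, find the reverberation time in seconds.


RT60 = 0.161 * 751 / 171 = 0.70708 s


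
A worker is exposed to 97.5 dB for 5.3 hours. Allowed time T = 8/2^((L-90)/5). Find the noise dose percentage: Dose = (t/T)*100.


T_allowed = 8 / 2^((97.5 - 90)/5) = 2.82843 hr
Dose = 5.3 / 2.82843 * 100 = 187.38 %


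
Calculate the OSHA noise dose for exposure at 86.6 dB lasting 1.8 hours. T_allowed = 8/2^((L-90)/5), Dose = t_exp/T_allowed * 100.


T_allowed = 8 / 2^((86.6 - 90)/5) = 12.8171 hr
Dose = 1.8 / 12.8171 * 100 = 14.044 %


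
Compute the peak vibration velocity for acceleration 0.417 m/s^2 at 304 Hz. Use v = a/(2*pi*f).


omega = 2*pi*f = 2*pi*304 = 1910.09 rad/s
v = a / omega = 0.417 / 1910.09 = 0.00021831 m/s


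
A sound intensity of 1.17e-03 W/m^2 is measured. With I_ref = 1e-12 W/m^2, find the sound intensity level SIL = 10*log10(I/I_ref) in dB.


I / I_ref = 1.17e-03 / 1e-12 = 1.17e+09
SIL = 10 * log10(1.17e+09) = 90.682 dB


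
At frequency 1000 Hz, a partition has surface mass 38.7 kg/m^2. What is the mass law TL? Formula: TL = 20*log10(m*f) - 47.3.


m * f = 38.7 * 1000 = 38700
20*log10(38700) = 91.7542 dB
TL = 91.7542 - 47.3 = 44.454 dB


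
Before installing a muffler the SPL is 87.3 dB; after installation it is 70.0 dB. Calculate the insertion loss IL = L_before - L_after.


Insertion loss = SPL without muffler - SPL with muffler
IL = 87.3 - 70.0 = 17.3 dB


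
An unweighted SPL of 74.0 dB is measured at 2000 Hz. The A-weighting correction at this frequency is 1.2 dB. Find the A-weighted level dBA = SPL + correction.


A-weighting table: 2000 Hz -> 1.2 dB correction
SPL_A = SPL + correction = 74.0 + (1.2) = 75.2 dBA


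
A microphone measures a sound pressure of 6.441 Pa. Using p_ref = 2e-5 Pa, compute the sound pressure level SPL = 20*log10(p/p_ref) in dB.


p / p_ref = 6.441 / 2e-5 = 322050
SPL = 20 * log10(322050) = 110.16 dB


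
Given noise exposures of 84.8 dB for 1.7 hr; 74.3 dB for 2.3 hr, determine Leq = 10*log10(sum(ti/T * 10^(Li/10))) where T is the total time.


T_total = 1.7 + 2.3 = 4.0 hr
(1.7/4.0) * 10^(84.8/10) = 1.28348e+08
(2.3/4.0) * 10^(74.3/10) = 1.54763e+07
Sum = 1.28348e+08 + 1.54763e+07 = 1.43824e+08
Leq = 10*log10(1.43824e+08) = 81.578 dB


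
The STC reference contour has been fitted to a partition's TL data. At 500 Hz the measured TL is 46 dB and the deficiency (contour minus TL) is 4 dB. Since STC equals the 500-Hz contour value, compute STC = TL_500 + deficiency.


By ASTM E413, STC = value of the fitted reference contour at 500 Hz.
Contour value at 500 Hz = TL_500 + deficiency = 46 + 4 = 50
STC = 50


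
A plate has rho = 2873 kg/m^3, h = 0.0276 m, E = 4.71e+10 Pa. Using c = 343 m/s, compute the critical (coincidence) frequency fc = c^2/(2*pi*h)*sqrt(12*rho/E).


12*rho/E = 12*2873/4.71e+10 = 7.31975e-07
sqrt(12*rho/E) = sqrt(7.31975e-07) = 0.000855555
c^2/(2*pi*h) = 343^2/(2*pi*0.0276) = 678421
fc = 678421 * 0.000855555 = 580.43 Hz


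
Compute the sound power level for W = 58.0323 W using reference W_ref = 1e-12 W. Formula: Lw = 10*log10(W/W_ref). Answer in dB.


W / W_ref = 58.0323 / 1e-12 = 5.80323e+13
Lw = 10 * log10(5.80323e+13) = 137.64 dB


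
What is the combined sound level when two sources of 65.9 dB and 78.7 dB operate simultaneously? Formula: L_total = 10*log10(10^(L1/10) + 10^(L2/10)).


10^(65.9/10) = 3.89045e+06
10^(78.7/10) = 7.4131e+07
Sum = 3.89045e+06 + 7.4131e+07 = 7.80214e+07
L_total = 10*log10(7.80214e+07) = 78.922 dB


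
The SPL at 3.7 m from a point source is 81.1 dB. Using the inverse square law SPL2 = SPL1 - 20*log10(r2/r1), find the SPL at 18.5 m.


r2/r1 = 18.5/3.7 = 5
Correction = 20*log10(5) = 13.9794 dB
SPL2 = 81.1 - 13.9794 = 67.121 dB


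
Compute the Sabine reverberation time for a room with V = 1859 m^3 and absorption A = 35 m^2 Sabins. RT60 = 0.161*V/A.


RT60 = 0.161 * 1859 / 35 = 8.5514 s


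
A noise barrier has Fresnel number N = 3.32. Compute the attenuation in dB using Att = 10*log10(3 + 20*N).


3 + 20*N = 3 + 20*3.32 = 69.4
Att = 10*log10(69.4) = 18.414 dB


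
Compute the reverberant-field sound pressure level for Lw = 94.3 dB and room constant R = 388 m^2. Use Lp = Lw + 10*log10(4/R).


4/R = 4/388 = 0.0103093
Lp = 94.3 + 10*log10(0.0103093) = 74.432 dB


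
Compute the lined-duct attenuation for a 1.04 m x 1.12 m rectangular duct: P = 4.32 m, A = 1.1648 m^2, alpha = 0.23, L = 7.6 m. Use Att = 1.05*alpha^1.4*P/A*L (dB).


alpha^1.4 = 0.23^1.4 = 0.127767
Attenuation rate = 1.05 * alpha^1.4 * P / A
= 1.05 * 0.127767 * 4.32 / 1.1648 = 0.497554 dB/m
Total Att = 0.497554 * 7.6 = 3.7814 dB


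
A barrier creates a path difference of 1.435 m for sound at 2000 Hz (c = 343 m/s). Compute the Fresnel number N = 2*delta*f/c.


N = 2*delta*f/c = 2*delta/lambda, where lambda = c/f
lambda = 343 / 2000 = 0.1715 m
N = 2 * 1.435 / 0.1715 = 16.735


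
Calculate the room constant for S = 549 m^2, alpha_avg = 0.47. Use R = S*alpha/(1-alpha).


R = 549 * 0.47 / (1 - 0.47) = 486.85 m^2


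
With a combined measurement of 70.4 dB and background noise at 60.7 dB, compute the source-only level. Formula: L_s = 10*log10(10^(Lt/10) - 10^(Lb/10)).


10^(70.4/10) = 1.09648e+07
10^(60.7/10) = 1.1749e+06
Difference = 1.09648e+07 - 1.1749e+06 = 9.7899e+06
L_source = 10*log10(9.7899e+06) = 69.908 dB


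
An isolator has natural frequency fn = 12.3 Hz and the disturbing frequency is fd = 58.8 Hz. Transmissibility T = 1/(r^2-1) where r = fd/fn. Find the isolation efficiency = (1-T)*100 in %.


r = 58.8 / 12.3 = 4.78049
r^2 - 1 = 4.78049^2 - 1 = 21.8531
T = 1/21.8531 = 0.0457601
Efficiency = (1 - 0.0457601)*100 = 95.424 %


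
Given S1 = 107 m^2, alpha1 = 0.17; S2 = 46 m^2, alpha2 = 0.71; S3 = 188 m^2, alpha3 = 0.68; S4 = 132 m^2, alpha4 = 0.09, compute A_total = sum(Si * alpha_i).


107 * 0.17 = 18.19
46 * 0.71 = 32.66
188 * 0.68 = 127.84
132 * 0.09 = 11.88
A_total = 18.19 + 32.66 + 127.84 + 11.88 = 190.57 m^2


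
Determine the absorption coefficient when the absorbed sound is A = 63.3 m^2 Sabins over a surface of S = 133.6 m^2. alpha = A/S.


Absorption coefficient = absorbed power / incident power
alpha = A / S = 63.3 / 133.6 = 0.4738


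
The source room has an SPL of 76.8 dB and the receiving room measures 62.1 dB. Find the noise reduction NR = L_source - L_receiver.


NR = L_source - L_receiver (difference between source and receiving room levels)
NR = 76.8 - 62.1 = 14.7 dB


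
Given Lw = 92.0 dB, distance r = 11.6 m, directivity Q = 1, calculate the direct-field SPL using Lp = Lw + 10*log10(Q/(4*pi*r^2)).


4*pi*r^2 = 4*pi*11.6^2 = 1690.93 m^2
Q / (4*pi*r^2) = 1 / 1690.93 = 0.000591391
Lp = 92.0 + 10*log10(0.000591391) = 59.719 dB


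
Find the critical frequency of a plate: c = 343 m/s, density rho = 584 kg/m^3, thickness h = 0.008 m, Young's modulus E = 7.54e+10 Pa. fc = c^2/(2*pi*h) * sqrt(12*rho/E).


12*rho/E = 12*584/7.54e+10 = 9.29443e-08
sqrt(12*rho/E) = sqrt(9.29443e-08) = 0.000304868
c^2/(2*pi*h) = 343^2/(2*pi*0.008) = 2.34055e+06
fc = 2.34055e+06 * 0.000304868 = 713.56 Hz


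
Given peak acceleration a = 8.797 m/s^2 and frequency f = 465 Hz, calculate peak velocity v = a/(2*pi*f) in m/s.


omega = 2*pi*f = 2*pi*465 = 2921.68 rad/s
v = a / omega = 8.797 / 2921.68 = 0.0030109 m/s


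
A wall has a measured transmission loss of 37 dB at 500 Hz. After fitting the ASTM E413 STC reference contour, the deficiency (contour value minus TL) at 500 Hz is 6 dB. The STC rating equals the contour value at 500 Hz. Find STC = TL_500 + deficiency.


By ASTM E413, STC = value of the fitted reference contour at 500 Hz.
Contour value at 500 Hz = TL_500 + deficiency = 37 + 6 = 43
STC = 43


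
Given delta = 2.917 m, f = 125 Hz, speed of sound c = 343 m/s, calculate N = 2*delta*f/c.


N = 2*delta*f/c = 2*delta/lambda, where lambda = c/f
lambda = 343 / 125 = 2.744 m
N = 2 * 2.917 / 2.744 = 2.1261


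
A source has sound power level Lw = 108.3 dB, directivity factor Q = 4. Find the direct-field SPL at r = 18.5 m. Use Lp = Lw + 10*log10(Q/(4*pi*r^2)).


4*pi*r^2 = 4*pi*18.5^2 = 4300.84 m^2
Q / (4*pi*r^2) = 4 / 4300.84 = 0.000930051
Lp = 108.3 + 10*log10(0.000930051) = 77.985 dB


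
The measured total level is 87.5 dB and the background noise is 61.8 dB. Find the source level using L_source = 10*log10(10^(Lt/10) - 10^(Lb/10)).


10^(87.5/10) = 5.62341e+08
10^(61.8/10) = 1.51356e+06
Difference = 5.62341e+08 - 1.51356e+06 = 5.60827e+08
L_source = 10*log10(5.60827e+08) = 87.488 dB


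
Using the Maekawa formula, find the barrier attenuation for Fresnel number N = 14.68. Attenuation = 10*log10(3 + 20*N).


3 + 20*N = 3 + 20*14.68 = 296.6
Att = 10*log10(296.6) = 24.722 dB


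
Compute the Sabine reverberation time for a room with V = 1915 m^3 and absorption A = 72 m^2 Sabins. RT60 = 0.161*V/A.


RT60 = 0.161 * 1915 / 72 = 4.2822 s


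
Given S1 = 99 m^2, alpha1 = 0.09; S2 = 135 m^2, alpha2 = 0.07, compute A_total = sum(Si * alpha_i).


99 * 0.09 = 8.91
135 * 0.07 = 9.45
A_total = 8.91 + 9.45 = 18.36 m^2


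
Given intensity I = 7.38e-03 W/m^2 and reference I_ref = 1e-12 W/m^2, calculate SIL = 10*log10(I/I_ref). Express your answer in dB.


I / I_ref = 7.38e-03 / 1e-12 = 7.38e+09
SIL = 10 * log10(7.38e+09) = 98.681 dB


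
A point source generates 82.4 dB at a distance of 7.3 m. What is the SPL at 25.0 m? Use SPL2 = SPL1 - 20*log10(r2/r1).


r2/r1 = 25.0/7.3 = 3.42466
Correction = 20*log10(3.42466) = 10.6923 dB
SPL2 = 82.4 - 10.6923 = 71.708 dB


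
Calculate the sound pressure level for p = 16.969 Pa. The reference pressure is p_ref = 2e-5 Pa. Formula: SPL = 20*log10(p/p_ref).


p / p_ref = 16.969 / 2e-5 = 848450
SPL = 20 * log10(848450) = 118.57 dB


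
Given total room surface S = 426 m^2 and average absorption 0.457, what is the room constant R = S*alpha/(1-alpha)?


R = 426 * 0.457 / (1 - 0.457) = 358.53 m^2
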